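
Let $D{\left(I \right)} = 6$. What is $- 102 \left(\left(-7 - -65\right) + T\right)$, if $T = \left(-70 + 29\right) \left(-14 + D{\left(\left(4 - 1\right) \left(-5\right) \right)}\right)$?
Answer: $-39372$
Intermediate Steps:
$T = 328$ ($T = \left(-70 + 29\right) \left(-14 + 6\right) = \left(-41\right) \left(-8\right) = 328$)
$- 102 \left(\left(-7 - -65\right) + T\right) = - 102 \left(\left(-7 - -65\right) + 328\right) = - 102 \left(\left(-7 + 65\right) + 328\right) = - 102 \left(58 + 328\right) = \left(-102\right) 386 = -39372$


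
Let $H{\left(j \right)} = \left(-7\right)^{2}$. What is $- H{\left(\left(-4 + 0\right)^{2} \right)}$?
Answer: $-49$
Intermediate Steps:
$H{\left(j \right)} = 49$
$- H{\left(\left(-4 + 0\right)^{2} \right)} = \left(-1\right) 49 = -49$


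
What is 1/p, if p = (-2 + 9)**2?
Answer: 1/49 ≈ 0.020408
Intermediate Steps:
p = 49 (p = 7**2 = 49)
1/p = 1/49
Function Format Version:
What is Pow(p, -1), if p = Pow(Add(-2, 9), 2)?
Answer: Rational(1, 49) ≈ 0.020408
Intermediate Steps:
p = 49 (p = Pow(7, 2) = 49)
Pow(p, -1) = Pow(49, -1) = Rational(1, 49)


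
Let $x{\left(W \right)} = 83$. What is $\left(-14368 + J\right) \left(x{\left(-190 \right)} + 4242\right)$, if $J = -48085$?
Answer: $-270109225$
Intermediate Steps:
$\left(-14368 + J\right) \left(x{\left(-190 \right)} + 4242\right) = \left(-14368 - 48085\right) \left(83 + 4242\right) = \left(-62453\right) 4325 = -270109225$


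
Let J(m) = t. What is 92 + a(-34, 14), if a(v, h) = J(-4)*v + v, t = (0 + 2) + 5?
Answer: -180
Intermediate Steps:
t = 7 (t = 2 + 5 = 7)
J(m) = 7
a(v, h) = 8*v (a(v, h) = 7*v + v = 8*v)
92 + a(-34, 14) = 92 + 8*(-34) = 92 - 272 = -180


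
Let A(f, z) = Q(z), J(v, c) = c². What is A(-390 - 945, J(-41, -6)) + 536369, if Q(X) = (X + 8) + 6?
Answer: 536419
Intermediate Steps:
Q(X) = 14 + X (Q(X) = (8 + X) + 6 = 14 + X)
A(f, z) = 14 + z
A(-390 - 945, J(-41, -6)) + 536369 = (14 + (-6)²) + 536369 = (14 + 36) + 536369 = 50 + 536369 = 536419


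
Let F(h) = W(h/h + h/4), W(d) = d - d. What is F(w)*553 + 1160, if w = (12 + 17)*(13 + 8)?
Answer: 1160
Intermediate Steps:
w = 609 (w = 29*21 = 609)
W(d) = 0
F(h) = 0
F(w)*553 + 1160 = 0*553 + 1160 = 0 + 1160 = 1160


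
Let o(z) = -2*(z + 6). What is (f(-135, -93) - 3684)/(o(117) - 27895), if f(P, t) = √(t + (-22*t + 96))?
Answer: 3684/28141 - √2049/28141 ≈ 0.12930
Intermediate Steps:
f(P, t) = √(96 - 21*t) (f(P, t) = √(t + (96 - 22*t)) = √(96 - 21*t))
o(z) = -12 - 2*z (o(z) = -2*(6 + z) = -12 - 2*z)
(f(-135, -93) - 3684)/(o(117) - 27895) = (√(96 - 21*(-93)) - 3684)/((-12 - 2*117) - 27895) = (√(96 + 1953) - 3684)/((-12 - 234) - 27895) = (√2049 - 3684)/(-246 - 27895) = (-3684 + √2049)/(-28141) = (-3684 + √2049)*(-1/28141) = 3684/28141 - √2049/28141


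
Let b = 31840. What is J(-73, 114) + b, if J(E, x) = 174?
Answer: 32014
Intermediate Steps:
J(-73, 114) + b = 174 + 31840 = 32014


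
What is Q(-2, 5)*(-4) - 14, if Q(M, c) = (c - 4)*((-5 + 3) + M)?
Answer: 2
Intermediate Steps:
Q(M, c) = (-4 + c)*(-2 + M)
Q(-2, 5)*(-4) - 14 = (8 - 4*(-2) - 2*5 - 2*5)*(-4) - 14 = (8 + 8 - 10 - 10)*(-4) - 14 = -4*(-4) - 14 = 16 - 14 = 2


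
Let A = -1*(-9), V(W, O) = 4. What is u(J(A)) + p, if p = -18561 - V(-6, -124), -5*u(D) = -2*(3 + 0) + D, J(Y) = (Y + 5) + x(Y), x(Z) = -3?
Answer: -18566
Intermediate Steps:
A = 9
J(Y) = 2 + Y (J(Y) = (Y + 5) - 3 = (5 + Y) - 3 = 2 + Y)
u(D) = 6/5 - D/5 (u(D) = -(-2*(3 + 0) + D)/5 = -(-2*3 + D)/5 = -(-6 + D)/5 = 6/5 - D/5)
p = -18565 (p = -18561 - 1*4 = -18561 - 4 = -18565)
u(J(A)) + p = (6/5 - (2 + 9)/5) - 18565 = (6/5 - 1/5*11) - 18565 = (6/5 - 11/5) - 18565 = -1 - 18565 = -18566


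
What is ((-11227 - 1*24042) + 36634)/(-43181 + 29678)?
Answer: -65/643 ≈ -0.10109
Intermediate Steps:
((-11227 - 1*24042) + 36634)/(-43181 + 29678) = ((-11227 - 24042) + 36634)/(-13503) = (-35269 + 36634)*(-1/13503) = 1365*(-1/13503) = -65/643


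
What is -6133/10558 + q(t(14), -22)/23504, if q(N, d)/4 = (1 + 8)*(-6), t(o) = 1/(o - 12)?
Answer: -4575955/7754851 ≈ -0.59008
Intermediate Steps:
t(o) = 1/(-12 + o)
q(N, d) = -216 (q(N, d) = 4*((1 + 8)*(-6)) = 4*(9*(-6)) = 4*(-54) = -216)
-6133/10558 + q(t(14), -22)/23504 = -6133/10558 - 216/23504 = -6133*1/10558 - 216*1/23504 = -6133/10558 - 27/2938 = -4575955/7754851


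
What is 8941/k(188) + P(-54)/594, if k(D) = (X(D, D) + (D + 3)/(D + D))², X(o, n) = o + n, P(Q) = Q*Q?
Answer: 1096130107382/220453370379 ≈ 4.9722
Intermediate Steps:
P(Q) = Q²
X(o, n) = n + o
k(D) = (2*D + (3 + D)/(2*D))² (k(D) = ((D + D) + (D + 3)/(D + D))² = (2*D + (3 + D)/((2*D)))² = (2*D + (3 + D)*(1/(2*D)))² = (2*D + (3 + D)/(2*D))²)
8941/k(188) + P(-54)/594 = 8941/(((¼)*(3 + 188 + 4*188²)²/188²)) + (-54)²/594 = 8941/(((¼)*(1/35344)*(3 + 188 + 4*35344)²)) + 2916*(1/594) = 8941/(((¼)*(1/35344)*(3 + 188 + 141376)²)) + 54/11 = 8941/(((¼)*(1/35344)*141567²)) + 54/11 = 8941/(((¼)*(1/35344)*20041215489)) + 54/11 = 8941/(20041215489/141376) + 54/11 = 8941*(141376/20041215489) + 54/11 = 1264042816/20041215489 + 54/11 = 1096130107382/220453370379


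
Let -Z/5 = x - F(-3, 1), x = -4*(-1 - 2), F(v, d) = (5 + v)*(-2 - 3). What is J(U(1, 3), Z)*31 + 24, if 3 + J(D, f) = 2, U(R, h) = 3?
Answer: -7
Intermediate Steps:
F(v, d) = -25 - 5*v (F(v, d) = (5 + v)*(-5) = -25 - 5*v)
x = 12 (x = -4*(-3) = 12)
Z = -110 (Z = -5*(12 - (-25 - 5*(-3))) = -5*(12 - (-25 + 15)) = -5*(12 - 1*(-10)) = -5*(12 + 10) = -5*22 = -110)
J(D, f) = -1 (J(D, f) = -3 + 2 = -1)
J(U(1, 3), Z)*31 + 24 = -1*31 + 24 = -31 + 24 = -7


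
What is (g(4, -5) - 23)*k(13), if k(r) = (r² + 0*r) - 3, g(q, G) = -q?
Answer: -4482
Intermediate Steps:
k(r) = -3 + r² (k(r) = (r² + 0) - 3 = r² - 3 = -3 + r²)
(g(4, -5) - 23)*k(13) = (-1*4 - 23)*(-3 + 13²) = (-4 - 23)*(-3 + 169) = -27*166 = -4482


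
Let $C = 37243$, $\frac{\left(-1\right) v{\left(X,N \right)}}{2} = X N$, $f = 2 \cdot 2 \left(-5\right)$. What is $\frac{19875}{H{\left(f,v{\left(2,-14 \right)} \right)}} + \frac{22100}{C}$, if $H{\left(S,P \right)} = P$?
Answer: $\frac{741442225}{2085608} \approx 355.5$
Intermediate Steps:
$f = -20$ ($f = 4 \left(-5\right) = -20$)
$v{\left(X,N \right)} = - 2 N X$ ($v{\left(X,N \right)} = - 2 X N = - 2 N X$)
$\frac{19875}{H{\left(f,v{\left(2,-14 \right)} \right)}} + \frac{22100}{C} = \frac{19875}{\left(-2\right) \left(-14\right) 2} + \frac{22100}{37243} = \frac{19875}{56} + 22100 \cdot \frac{1}{37243} = 19875 \cdot \frac{1}{56} + \frac{22100}{37243} = \frac{19875}{56} + \frac{22100}{37243} = \frac{741442225}{2085608}$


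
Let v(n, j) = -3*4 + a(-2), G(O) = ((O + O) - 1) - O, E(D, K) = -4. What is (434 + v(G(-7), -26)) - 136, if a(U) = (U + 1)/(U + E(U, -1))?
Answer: 1717/6 ≈ 286.17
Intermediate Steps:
G(O) = -1 + O (G(O) = (2*O - 1) - O = (-1 + 2*O) - O = -1 + O)
a(U) = (1 + U)/(-4 + U) (a(U) = (U + 1)/(U - 4) = (1 + U)/(-4 + U))
v(n, j) = -71/6 (v(n, j) = -3*4 + (1 - 2)/(-4 - 2) = -12 - 1/(-6) = -12 - ⅙*(-1) = -12 + ⅙ = -71/6)
(434 + v(G(-7), -26)) - 136 = (434 - 71/6) - 136 = 2533/6 - 136 = 1717/6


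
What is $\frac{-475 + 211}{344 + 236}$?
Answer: $- \frac{66}{145} \approx -0.45517$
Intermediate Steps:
$\frac{-475 + 211}{344 + 236} = - \frac{264}{580} = \left(-264\right) \frac{1}{580} = - \frac{66}{145}$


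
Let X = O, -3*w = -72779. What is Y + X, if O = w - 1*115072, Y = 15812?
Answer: -225001/3 ≈ -75000.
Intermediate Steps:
w = 72779/3 (w = -⅓*(-72779) = 72779/3 ≈ 24260.)
O = -272437/3 (O = 72779/3 - 1*115072 = 72779/3 - 115072 = -272437/3 ≈ -90812.)
X = -272437/3 ≈ -90812.
Y + X = 15812 - 272437/3 = -225001/3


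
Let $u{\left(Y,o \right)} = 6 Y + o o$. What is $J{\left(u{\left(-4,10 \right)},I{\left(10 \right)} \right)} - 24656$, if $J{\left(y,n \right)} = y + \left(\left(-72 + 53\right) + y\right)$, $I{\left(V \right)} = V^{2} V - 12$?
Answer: $-24523$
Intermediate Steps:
$I{\left(V \right)} = -12 + V^{3}$ ($I{\left(V \right)} = V^{3} - 12 = -12 + V^{3}$)
$u{\left(Y,o \right)} = o^{2} + 6 Y$ ($u{\left(Y,o \right)} = 6 Y + o^{2} = o^{2} + 6 Y$)
$J{\left(y,n \right)} = -19 + 2 y$ ($J{\left(y,n \right)} = y + \left(-19 + y\right) = -19 + 2 y$)
$J{\left(u{\left(-4,10 \right)},I{\left(10 \right)} \right)} - 24656 = \left(-19 + 2 \left(10^{2} + 6 \left(-4\right)\right)\right) - 24656 = \left(-19 + 2 \left(100 - 24\right)\right) - 24656 = \left(-19 + 2 \cdot 76\right) - 24656 = \left(-19 + 152\right) - 24656 = 133 - 24656 = -24523$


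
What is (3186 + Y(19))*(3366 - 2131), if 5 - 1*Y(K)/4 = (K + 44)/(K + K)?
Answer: 3951220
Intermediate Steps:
Y(K) = 20 - 2*(44 + K)/K (Y(K) = 20 - 4*(K + 44)/(K + K) = 20 - 4*(44 + K)/(2*K) = 20 - 4*(44 + K)*1/(2*K) = 20 - 2*(44 + K)/K)
(3186 + Y(19))*(3366 - 2131) = (3186 + (18 - 88/19))*(3366 - 2131) = (3186 + (18 - 88*1/19))*1235 = (3186 + (18 - 88/19))*1235 = (3186 + 254/19)*1235 = (60788/19)*1235 = 3951220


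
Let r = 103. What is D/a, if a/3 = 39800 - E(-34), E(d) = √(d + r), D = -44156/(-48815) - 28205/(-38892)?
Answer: 6157343031730/451098055476270657 + 3094142227*√69/9021961109525413140 ≈ 1.3653e-5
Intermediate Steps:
D = 3094142227/1898512980 (D = -44156*(-1/48815) - 28205*(-1/38892) = 44156/48815 + 28205/38892 = 3094142227/1898512980 ≈ 1.6298)
E(d) = √(103 + d) (E(d) = √(d + 103) = √(103 + d))
a = 119400 - 3*√69 (a = 3*(39800 - √(103 - 34)) = 3*(39800 - √69) = 119400 - 3*√69 ≈ 1.1938e+5)
D/a = 3094142227/(1898512980*(119400 - 3*√69))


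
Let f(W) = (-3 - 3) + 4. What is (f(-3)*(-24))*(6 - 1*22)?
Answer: -768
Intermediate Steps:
f(W) = -2 (f(W) = -6 + 4 = -2)
(f(-3)*(-24))*(6 - 1*22) = (-2*(-24))*(6 - 1*22) = 48*(6 - 22) = 48*(-16) = -768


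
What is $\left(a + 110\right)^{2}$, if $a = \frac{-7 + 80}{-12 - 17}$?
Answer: $\frac{9715689}{841} \approx 11553.0$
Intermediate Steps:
$a = - \frac{73}{29}$ ($a = \frac{73}{-29} = 73 \left(- \frac{1}{29}\right) = - \frac{73}{29} \approx -2.5172$)
$\left(a + 110\right)^{2} = \left(- \frac{73}{29} + 110\right)^{2} = \left(\frac{3117}{29}\right)^{2} = \frac{9715689}{841}$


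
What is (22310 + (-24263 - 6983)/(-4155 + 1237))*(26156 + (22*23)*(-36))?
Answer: 258573349220/1459 ≈ 1.7723e+8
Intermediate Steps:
(22310 + (-24263 - 6983)/(-4155 + 1237))*(26156 + (22*23)*(-36)) = (22310 - 31246/(-2918))*(26156 + 506*(-36)) = (22310 - 31246*(-1/2918))*(26156 - 18216) = (22310 + 15623/1459)*7940 = (32565913/1459)*7940 = 258573349220/1459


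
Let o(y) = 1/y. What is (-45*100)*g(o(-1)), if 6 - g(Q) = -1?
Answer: -31500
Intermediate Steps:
g(Q) = 7 (g(Q) = 6 - 1*(-1) = 6 + 1 = 7)
(-45*100)*g(o(-1)) = -45*100*7 = -4500*7 = -31500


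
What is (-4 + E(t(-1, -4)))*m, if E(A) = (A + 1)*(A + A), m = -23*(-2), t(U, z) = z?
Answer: 920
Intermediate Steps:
m = 46
E(A) = 2*A*(1 + A) (E(A) = (1 + A)*(2*A) = 2*A*(1 + A))
(-4 + E(t(-1, -4)))*m = (-4 + 2*(-4)*(1 - 4))*46 = (-4 + 2*(-4)*(-3))*46 = (-4 + 24)*46 = 20*46 = 920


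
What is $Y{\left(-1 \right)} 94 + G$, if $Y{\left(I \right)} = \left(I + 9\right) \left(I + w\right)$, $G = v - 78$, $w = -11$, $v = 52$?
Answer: $-9050$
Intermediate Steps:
$G = -26$ ($G = 52 - 78 = -26$)
$Y{\left(I \right)} = \left(-11 + I\right) \left(9 + I\right)$ ($Y{\left(I \right)} = \left(I + 9\right) \left(I - 11\right) = \left(9 + I\right) \left(-11 + I\right) = \left(-11 + I\right) \left(9 + I\right)$)
$Y{\left(-1 \right)} 94 + G = \left(-99 + \left(-1\right)^{2} - -2\right) 94 - 26 = \left(-99 + 1 + 2\right) 94 - 26 = \left(-96\right) 94 - 26 = -9024 - 26 = -9050$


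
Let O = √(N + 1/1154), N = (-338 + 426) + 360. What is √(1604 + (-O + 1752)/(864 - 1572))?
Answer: √(267271086440160 + 204258*√596609922)/408516 ≈ 40.019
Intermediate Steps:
N = 448 (N = 88 + 360 = 448)
O = √596609922/1154 (O = √(448 + 1/1154) = √(516993/1154) = √596609922/1154 ≈ 21.166)
√(1604 + (-O + 1752)/(864 - 1572)) = √(1604 + (-√596609922/1154 + 1752)/(864 - 1572)) = √(1604 + (-√596609922/1154 + 1752)/(-708)) = √(1604 + (1752 - √596609922/1154)*(-1/708)) = √(1604 + (-146/59 + √596609922/817032)) = √(94490/59 + √596609922/817032)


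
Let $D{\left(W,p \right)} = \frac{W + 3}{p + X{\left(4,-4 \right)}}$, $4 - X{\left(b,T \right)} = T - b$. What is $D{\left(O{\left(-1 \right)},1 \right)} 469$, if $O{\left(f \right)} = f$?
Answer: $\frac{938}{13} \approx 72.154$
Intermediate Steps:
$X{\left(b,T \right)} = 4 + b - T$ ($X{\left(b,T \right)} = 4 - \left(T - b\right) = 4 + b - T$)
$D{\left(W,p \right)} = \frac{3 + W}{12 + p}$ ($D{\left(W,p \right)} = \frac{W + 3}{p + \left(4 + 4 - -4\right)} = \frac{3 + W}{p + \left(4 + 4 + 4\right)} = \frac{3 + W}{p + 12} = \frac{3 + W}{12 + p}$)
$D{\left(O{\left(-1 \right)},1 \right)} 469 = \frac{3 - 1}{12 + 1} \cdot 469 = \frac{1}{13} \cdot 2 \cdot 469 = \frac{2}{13} \cdot 469 = \frac{938}{13}$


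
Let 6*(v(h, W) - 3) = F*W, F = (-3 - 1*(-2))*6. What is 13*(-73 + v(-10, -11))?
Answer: -767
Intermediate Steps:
F = -6 (F = (-3 + 2)*6 = -1*6 = -6)
v(h, W) = 3 - W (v(h, W) = 3 + (-6*W)/6 = 3 - W)
13*(-73 + v(-10, -11)) = 13*(-73 + (3 - 1*(-11))) = 13*(-73 + (3 + 11)) = 13*(-73 + 14) = 13*(-59) = -767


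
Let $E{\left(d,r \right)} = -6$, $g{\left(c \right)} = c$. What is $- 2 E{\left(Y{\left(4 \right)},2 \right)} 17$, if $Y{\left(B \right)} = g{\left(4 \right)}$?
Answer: $204$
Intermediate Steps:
$Y{\left(B \right)} = 4$
$- 2 E{\left(Y{\left(4 \right)},2 \right)} 17 = \left(-2\right) \left(-6\right) 17 = 12 \cdot 17 = 204$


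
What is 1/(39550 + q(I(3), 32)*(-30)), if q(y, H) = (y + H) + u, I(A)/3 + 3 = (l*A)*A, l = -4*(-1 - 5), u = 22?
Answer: 1/18760 ≈ 5.3305e-5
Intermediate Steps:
l = 24 (l = -4*(-6) = 24)
I(A) = -9 + 72*A² (I(A) = -9 + 3*((24*A)*A) = -9 + 3*(24*A²) = -9 + 72*A²)
q(y, H) = 22 + H + y (q(y, H) = (y + H) + 22 = (H + y) + 22 = 22 + H + y)
1/(39550 + q(I(3), 32)*(-30)) = 1/(39550 + (22 + 32 + (-9 + 72*3²))*(-30)) = 1/(39550 + (22 + 32 + (-9 + 72*9))*(-30)) = 1/(39550 + (22 + 32 + (-9 + 648))*(-30)) = 1/(39550 + (22 + 32 + 639)*(-30)) = 1/(39550 + 693*(-30)) = 1/(39550 - 20790) = 1/18760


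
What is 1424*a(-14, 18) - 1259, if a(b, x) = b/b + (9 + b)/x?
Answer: -2075/9 ≈ -230.56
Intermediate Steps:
a(b, x) = 1 + (9 + b)/x
1424*a(-14, 18) - 1259 = 1424*((9 - 14 + 18)/18) - 1259 = 1424*((1/18)*13) - 1259 = 1424*(13/18) - 1259 = 9256/9 - 1259 = -2075/9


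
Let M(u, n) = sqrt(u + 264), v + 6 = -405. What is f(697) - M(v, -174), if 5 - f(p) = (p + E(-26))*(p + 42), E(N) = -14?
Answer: -504732 - 7*I*sqrt(3) ≈ -5.0473e+5 - 12.124*I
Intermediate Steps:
v = -411 (v = -6 - 405 = -411)
M(u, n) = sqrt(264 + u)
f(p) = 5 - (-14 + p)*(42 + p) (f(p) = 5 - (p - 14)*(p + 42) = 5 - (-14 + p)*(42 + p))
f(697) - M(v, -174) = (593 - 1*697**2 - 28*697) - sqrt(264 - 411) = (593 - 1*485809 - 19516) - sqrt(-147) = (593 - 485809 - 19516) - 7*I*sqrt(3) = -504732 - 7*I*sqrt(3)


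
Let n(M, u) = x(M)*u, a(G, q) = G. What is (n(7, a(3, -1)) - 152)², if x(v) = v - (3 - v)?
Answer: 14161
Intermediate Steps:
x(v) = -3 + 2*v (x(v) = v + (-3 + v) = -3 + 2*v)
n(M, u) = u*(-3 + 2*M) (n(M, u) = (-3 + 2*M)*u = u*(-3 + 2*M))
(n(7, a(3, -1)) - 152)² = (3*(-3 + 2*7) - 152)² = (3*(-3 + 14) - 152)² = (3*11 - 152)² = (33 - 152)² = (-119)² = 14161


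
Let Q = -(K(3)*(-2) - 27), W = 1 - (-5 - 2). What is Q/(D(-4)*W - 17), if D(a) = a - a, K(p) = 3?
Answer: -33/17 ≈ -1.9412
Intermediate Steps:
D(a) = 0
W = 8 (W = 1 - 1*(-7) = 1 + 7 = 8)
Q = 33 (Q = -(3*(-2) - 27) = -(-6 - 27) = -1*(-33) = 33)
Q/(D(-4)*W - 17) = 33/(0*8 - 17) = 33/(0 - 17) = 33/(-17) = 33*(-1/17) = -33/17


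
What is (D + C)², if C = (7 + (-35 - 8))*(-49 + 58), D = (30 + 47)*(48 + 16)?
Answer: 21196816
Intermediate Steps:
D = 4928 (D = 77*64 = 4928)
C = -324 (C = (7 - 43)*9 = -36*9 = -324)
(D + C)² = (4928 - 324)² = 4604² = 21196816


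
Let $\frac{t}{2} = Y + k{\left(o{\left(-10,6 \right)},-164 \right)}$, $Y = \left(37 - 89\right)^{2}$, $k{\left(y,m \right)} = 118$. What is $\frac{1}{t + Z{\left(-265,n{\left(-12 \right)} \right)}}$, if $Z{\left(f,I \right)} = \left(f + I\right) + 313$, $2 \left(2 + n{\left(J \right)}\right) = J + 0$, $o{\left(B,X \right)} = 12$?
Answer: $\frac{1}{5684} \approx 0.00017593$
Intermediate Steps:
$n{\left(J \right)} = -2 + \frac{J}{2}$ ($n{\left(J \right)} = -2 + \frac{J + 0}{2} = -2 + \frac{J}{2}$)
$Y = 2704$ ($Y = \left(-52\right)^{2} = 2704$)
$Z{\left(f,I \right)} = 313 + I + f$ ($Z{\left(f,I \right)} = \left(I + f\right) + 313 = 313 + I + f$)
$t = 5644$ ($t = 2 \left(2704 + 118\right) = 2 \cdot 2822 = 5644$)
$\frac{1}{t + Z{\left(-265,n{\left(-12 \right)} \right)}} = \frac{1}{5644 + \left(313 + \left(-2 + \frac{1}{2} \left(-12\right)\right) - 265\right)} = \frac{1}{5644 - -40} = \frac{1}{5644 + 40} = \frac{1}{5684}$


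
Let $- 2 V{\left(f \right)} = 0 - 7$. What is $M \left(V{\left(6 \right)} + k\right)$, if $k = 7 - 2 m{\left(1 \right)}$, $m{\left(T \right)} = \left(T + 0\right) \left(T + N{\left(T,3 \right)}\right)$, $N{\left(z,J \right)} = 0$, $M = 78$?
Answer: $663$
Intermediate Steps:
$V{\left(f \right)} = \frac{7}{2}$ ($V{\left(f \right)} = - \frac{0 - 7}{2} = \left(- \frac{1}{2}\right) \left(-7\right) = \frac{7}{2}$)
$m{\left(T \right)} = T^{2}$ ($m{\left(T \right)} = \left(T + 0\right) \left(T + 0\right) = T T = T^{2}$)
$k = 5$ ($k = 7 - 2 \cdot 1^{2} = 7 - 2 = 5$)
$M \left(V{\left(6 \right)} + k\right) = 78 \left(\frac{7}{2} + 5\right) = 78 \cdot \frac{17}{2} = 663$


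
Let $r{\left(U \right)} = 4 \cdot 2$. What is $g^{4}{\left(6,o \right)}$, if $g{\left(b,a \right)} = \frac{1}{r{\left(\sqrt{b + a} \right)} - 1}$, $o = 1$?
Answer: $\frac{1}{2401} \approx 0.00041649$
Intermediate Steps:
$r{\left(U \right)} = 8$
$g{\left(b,a \right)} = \frac{1}{7}$ ($g{\left(b,a \right)} = \frac{1}{8 - 1} = \frac{1}{7}$)
$g^{4}{\left(6,o \right)} = \left(\frac{1}{7}\right)^{4} = \frac{1}{2401}$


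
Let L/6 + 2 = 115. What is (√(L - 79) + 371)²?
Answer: (371 + √599)² ≈ 1.5640e+5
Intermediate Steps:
L = 678 (L = -12 + 6*115 = -12 + 690 = 678)
(√(L - 79) + 371)² = (√(678 - 79) + 371)² = (√599 + 371)² = (371 + √599)²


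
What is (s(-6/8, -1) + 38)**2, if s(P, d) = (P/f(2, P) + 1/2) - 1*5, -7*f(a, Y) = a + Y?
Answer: 142129/100 ≈ 1421.3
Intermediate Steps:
f(a, Y) = -Y/7 - a/7 (f(a, Y) = -(a + Y)/7 = -(Y + a)/7 = -Y/7 - a/7)
s(P, d) = -9/2 + P/(-2/7 - P/7) (s(P, d) = (P/(-P/7 - 1/7*2) + 1/2) - 1*5 = (P/(-P/7 - 2/7) + 1*(1/2)) - 5 = (P/(-2/7 - P/7) + 1/2) - 5 = (1/2 + P/(-2/7 - P/7)) - 5 = -9/2 + P/(-2/7 - P/7))
(s(-6/8, -1) + 38)**2 = ((-18 - (-138)/8)/(2*(2 - 6/8)) + 38)**2 = ((-18 - (-138)/8)/(2*(2 - 6*1/8)) + 38)**2 = ((-18 - 23*(-3/4))/(2*(2 - 3/4)) + 38)**2 = ((-18 + 69/4)/(2*(5/4)) + 38)**2 = ((1/2)*(4/5)*(-3/4) + 38)**2 = (-3/10 + 38)**2 = (377/10)**2 = 142129/100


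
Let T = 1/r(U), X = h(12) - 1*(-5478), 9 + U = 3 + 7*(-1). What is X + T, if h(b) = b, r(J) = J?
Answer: 71369/13 ≈ 5489.9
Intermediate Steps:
U = -13 (U = -9 + (3 + 7*(-1)) = -9 + (3 - 7) = -9 - 4 = -13)
X = 5490 (X = 12 - 1*(-5478) = 12 + 5478 = 5490)
T = -1/13 (T = 1/(-13) = -1/13 ≈ -0.076923)
X + T = 5490 - 1/13 = 71369/13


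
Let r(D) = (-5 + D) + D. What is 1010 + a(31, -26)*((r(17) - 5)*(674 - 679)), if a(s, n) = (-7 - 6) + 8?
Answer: 1610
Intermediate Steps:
r(D) = -5 + 2*D
a(s, n) = -5 (a(s, n) = -13 + 8 = -5)
1010 + a(31, -26)*((r(17) - 5)*(674 - 679)) = 1010 - 5*((-5 + 2*17) - 5)*(674 - 679) = 1010 - 5*((-5 + 34) - 5)*(-5) = 1010 - 5*(29 - 5)*(-5) = 1010 - 120*(-5) = 1010 - 5*(-120) = 1010 + 600 = 1610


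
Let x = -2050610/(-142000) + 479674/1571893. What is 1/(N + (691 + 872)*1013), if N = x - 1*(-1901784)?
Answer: 22320880600/77790897087023073 ≈ 2.8693e-7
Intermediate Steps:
x = 329145321273/22320880600 (x = -2050610*(-1/142000) + 479674*(1/1571893) = 205061/14200 + 479674/1571893 = 329145321273/22320880600 ≈ 14.746)
N = 42449822736311673/22320880600 (N = 329145321273/22320880600 - 1*(-1901784) = 329145321273/22320880600 + 1901784 = 42449822736311673/22320880600 ≈ 1.9018e+6)
1/(N + (691 + 872)*1013) = 1/(42449822736311673/22320880600 + (691 + 872)*1013) = 1/(42449822736311673/22320880600 + 1563*1013) = 1/(42449822736311673/22320880600 + 1583319) = 1/(77790897087023073/22320880600) = 22320880600/77790897087023073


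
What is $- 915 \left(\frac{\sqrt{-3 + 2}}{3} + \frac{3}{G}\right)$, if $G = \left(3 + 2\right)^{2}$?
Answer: $- \frac{549}{5} - 305 i \approx -109.8 - 305.0 i$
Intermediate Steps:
$G = 25$ ($G = 5^{2} = 25$)
$- 915 \left(\frac{\sqrt{-3 + 2}}{3} + \frac{3}{G}\right) = - 915 \left(\frac{\sqrt{-3 + 2}}{3} + \frac{3}{25}\right) = - 915 \left(\sqrt{-1} \cdot \frac{1}{3} + 3 \cdot \frac{1}{25}\right) = - 915 \left(i \frac{1}{3} + \frac{3}{25}\right) = - 915 \left(\frac{i}{3} + \frac{3}{25}\right) = - 915 \left(\frac{3}{25} + \frac{i}{3}\right) = - \frac{549}{5} - 305 i$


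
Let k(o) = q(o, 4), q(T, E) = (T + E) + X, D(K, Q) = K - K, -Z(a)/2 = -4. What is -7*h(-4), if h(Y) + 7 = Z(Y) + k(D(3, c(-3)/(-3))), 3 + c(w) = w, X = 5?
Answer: -70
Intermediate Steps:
c(w) = -3 + w
Z(a) = 8 (Z(a) = -2*(-4) = 8)
D(K, Q) = 0
q(T, E) = 5 + E + T (q(T, E) = (T + E) + 5 = (E + T) + 5 = 5 + E + T)
k(o) = 9 + o (k(o) = 5 + 4 + o = 9 + o)
h(Y) = 10 (h(Y) = -7 + (8 + (9 + 0)) = -7 + (8 + 9) = -7 + 17 = 10)
-7*h(-4) = -7*10 = -70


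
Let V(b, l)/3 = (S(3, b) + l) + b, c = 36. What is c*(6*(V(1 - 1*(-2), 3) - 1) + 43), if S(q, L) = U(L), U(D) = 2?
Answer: 6516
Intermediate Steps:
S(q, L) = 2
V(b, l) = 6 + 3*b + 3*l (V(b, l) = 3*((2 + l) + b) = 3*(2 + b + l) = 6 + 3*b + 3*l)
c*(6*(V(1 - 1*(-2), 3) - 1) + 43) = 36*(6*((6 + 3*(1 - 1*(-2)) + 3*3) - 1) + 43) = 36*(6*((6 + 3*(1 + 2) + 9) - 1) + 43) = 36*(6*((6 + 3*3 + 9) - 1) + 43) = 36*(6*((6 + 9 + 9) - 1) + 43) = 36*(6*(24 - 1) + 43) = 36*(6*23 + 43) = 36*(138 + 43) = 36*181 = 6516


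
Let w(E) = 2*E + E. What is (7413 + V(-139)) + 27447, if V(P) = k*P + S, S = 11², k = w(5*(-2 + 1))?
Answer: 37066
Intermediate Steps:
w(E) = 3*E
k = -15 (k = 3*(5*(-2 + 1)) = 3*(5*(-1)) = 3*(-5) = -15)
S = 121
V(P) = 121 - 15*P (V(P) = -15*P + 121 = 121 - 15*P)
(7413 + V(-139)) + 27447 = (7413 + (121 - 15*(-139))) + 27447 = (7413 + (121 + 2085)) + 27447 = (7413 + 2206) + 27447 = 9619 + 27447 = 37066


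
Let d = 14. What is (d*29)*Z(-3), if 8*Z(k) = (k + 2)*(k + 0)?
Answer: 609/4 ≈ 152.25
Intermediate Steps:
Z(k) = k*(2 + k)/8 (Z(k) = ((k + 2)*(k + 0))/8 = ((2 + k)*k)/8 = (k*(2 + k))/8 = k*(2 + k)/8)
(d*29)*Z(-3) = (14*29)*((1/8)*(-3)*(2 - 3)) = 406*((1/8)*(-3)*(-1)) = 406*(3/8) = 609/4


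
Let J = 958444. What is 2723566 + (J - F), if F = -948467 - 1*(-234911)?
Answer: 4395566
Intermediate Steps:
F = -713556 (F = -948467 + 234911 = -713556)
2723566 + (J - F) = 2723566 + (958444 - 1*(-713556)) = 2723566 + (958444 + 713556) = 2723566 + 1672000 = 4395566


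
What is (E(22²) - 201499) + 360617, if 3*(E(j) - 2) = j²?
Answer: 711616/3 ≈ 2.3721e+5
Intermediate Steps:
E(j) = 2 + j²/3
(E(22²) - 201499) + 360617 = ((2 + (22²)²/3) - 201499) + 360617 = ((2 + (⅓)*484²) - 201499) + 360617 = ((2 + (⅓)*234256) - 201499) + 360617 = ((2 + 234256/3) - 201499) + 360617 = (234262/3 - 201499) + 360617 = -370235/3 + 360617 = 711616/3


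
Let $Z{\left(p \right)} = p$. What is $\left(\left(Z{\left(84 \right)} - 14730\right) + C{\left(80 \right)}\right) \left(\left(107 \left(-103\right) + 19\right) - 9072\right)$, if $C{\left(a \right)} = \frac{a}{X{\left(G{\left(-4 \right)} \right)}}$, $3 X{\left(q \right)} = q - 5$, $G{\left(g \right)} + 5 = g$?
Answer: $\frac{2060435508}{7} \approx 2.9435 \cdot 10^{8}$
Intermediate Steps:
$G{\left(g \right)} = -5 + g$
$X{\left(q \right)} = - \frac{5}{3} + \frac{q}{3}$ ($X{\left(q \right)} = \frac{q - 5}{3} = \frac{-5 + q}{3} = - \frac{5}{3} + \frac{q}{3}$)
$C{\left(a \right)} = - \frac{3 a}{14}$ ($C{\left(a \right)} = \frac{a}{- \frac{5}{3} + \frac{-5 - 4}{3}} = \frac{a}{- \frac{5}{3} + \frac{1}{3} \left(-9\right)} = \frac{a}{- \frac{5}{3} - 3} = \frac{a}{- \frac{14}{3}} = a \left(- \frac{3}{14}\right) = - \frac{3 a}{14}$)
$\left(\left(Z{\left(84 \right)} - 14730\right) + C{\left(80 \right)}\right) \left(\left(107 \left(-103\right) + 19\right) - 9072\right) = \left(\left(84 - 14730\right) - \frac{120}{7}\right) \left(\left(107 \left(-103\right) + 19\right) - 9072\right) = \left(-14646 - \frac{120}{7}\right) \left(\left(-11021 + 19\right) - 9072\right) = - \frac{102642 \left(-11002 - 9072\right)}{7} = \left(- \frac{102642}{7}\right) \left(-20074\right) = \frac{2060435508}{7}$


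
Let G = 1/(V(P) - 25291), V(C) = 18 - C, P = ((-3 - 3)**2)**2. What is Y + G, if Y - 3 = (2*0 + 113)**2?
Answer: 339339267/26569 ≈ 12772.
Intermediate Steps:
P = 1296 (P = ((-6)**2)**2 = 36**2 = 1296)
Y = 12772 (Y = 3 + (2*0 + 113)**2 = 3 + (0 + 113)**2 = 3 + 113**2 = 3 + 12769 = 12772)
G = -1/26569 (G = 1/((18 - 1*1296) - 25291) = 1/((18 - 1296) - 25291) = 1/(-1278 - 25291) = 1/(-26569) = -1/26569 ≈ -3.7638e-5)
Y + G = 12772 - 1/26569 = 339339267/26569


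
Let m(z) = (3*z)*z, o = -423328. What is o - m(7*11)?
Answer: -441115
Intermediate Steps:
m(z) = 3*z²
o - m(7*11) = -423328 - 3*(7*11)² = -423328 - 3*77² = -423328 - 3*5929 = -423328 - 1*17787 = -423328 - 17787 = -441115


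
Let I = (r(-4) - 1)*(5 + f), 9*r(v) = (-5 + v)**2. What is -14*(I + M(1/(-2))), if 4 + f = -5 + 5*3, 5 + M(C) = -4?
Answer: -1106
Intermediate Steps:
M(C) = -9 (M(C) = -5 - 4 = -9)
r(v) = (-5 + v)**2/9
f = 6 (f = -4 + (-5 + 5*3) = -4 + (-5 + 15) = -4 + 10 = 6)
I = 88 (I = ((-5 - 4)**2/9 - 1)*(5 + 6) = ((1/9)*(-9)**2 - 1)*11 = ((1/9)*81 - 1)*11 = (9 - 1)*11 = 8*11 = 88)
-14*(I + M(1/(-2))) = -14*(88 - 9) = -14*79 = -1106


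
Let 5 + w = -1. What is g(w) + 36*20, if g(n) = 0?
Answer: 720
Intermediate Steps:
w = -6 (w = -5 - 1 = -6)
g(w) + 36*20 = 0 + 36*20 = 0 + 720 = 720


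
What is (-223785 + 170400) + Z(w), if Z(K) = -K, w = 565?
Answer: -53950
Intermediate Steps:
(-223785 + 170400) + Z(w) = (-223785 + 170400) - 1*565 = -53385 - 565 = -53950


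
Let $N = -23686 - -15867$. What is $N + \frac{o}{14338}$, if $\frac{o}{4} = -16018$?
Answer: $- \frac{56086447}{7169} \approx -7823.5$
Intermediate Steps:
$o = -64072$ ($o = 4 \left(-16018\right) = -64072$)
$N = -7819$ ($N = -23686 + 15867 = -7819$)
$N + \frac{o}{14338} = -7819 - \frac{64072}{14338} = -7819 - \frac{32036}{7169} = - \frac{56086447}{7169}$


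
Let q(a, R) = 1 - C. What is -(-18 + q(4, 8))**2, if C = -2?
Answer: -225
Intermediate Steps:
q(a, R) = 3 (q(a, R) = 1 - 1*(-2) = 1 + 2 = 3)
-(-18 + q(4, 8))**2 = -(-18 + 3)**2 = -1*(-15)**2 = -1*225 = -225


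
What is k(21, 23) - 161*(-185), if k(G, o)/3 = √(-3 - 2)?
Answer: 29785 + 3*I*√5 ≈ 29785.0 + 6.7082*I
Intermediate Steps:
k(G, o) = 3*I*√5 (k(G, o) = 3*√(-3 - 2) = 3*√(-5) = 3*(I*√5) = 3*I*√5)
k(21, 23) - 161*(-185) = 3*I*√5 - 161*(-185) = 3*I*√5 + 29785 = 29785 + 3*I*√5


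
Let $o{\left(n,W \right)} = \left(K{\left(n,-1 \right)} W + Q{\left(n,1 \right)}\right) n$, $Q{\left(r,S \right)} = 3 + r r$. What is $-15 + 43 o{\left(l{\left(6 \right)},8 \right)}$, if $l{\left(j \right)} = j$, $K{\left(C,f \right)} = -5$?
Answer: $-273$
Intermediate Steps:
$Q{\left(r,S \right)} = 3 + r^{2}$
$o{\left(n,W \right)} = n \left(3 + n^{2} - 5 W\right)$ ($o{\left(n,W \right)} = \left(- 5 W + \left(3 + n^{2}\right)\right) n = \left(3 + n^{2} - 5 W\right) n = n \left(3 + n^{2} - 5 W\right)$)
$-15 + 43 o{\left(l{\left(6 \right)},8 \right)} = -15 + 43 \cdot 6 \left(3 + 6^{2} - 40\right) = -15 + 43 \cdot 6 \left(3 + 36 - 40\right) = -15 + 43 \cdot 6 \left(-1\right) = -15 + 43 \left(-6\right) = -15 - 258 = -273$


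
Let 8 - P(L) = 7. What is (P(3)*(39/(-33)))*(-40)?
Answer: 520/11 ≈ 47.273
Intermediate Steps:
P(L) = 1 (P(L) = 8 - 1*7 = 8 - 7 = 1)
(P(3)*(39/(-33)))*(-40) = (1*(39/(-33)))*(-40) = (1*(39*(-1/33)))*(-40) = (1*(-13/11))*(-40) = -13/11*(-40) = 520/11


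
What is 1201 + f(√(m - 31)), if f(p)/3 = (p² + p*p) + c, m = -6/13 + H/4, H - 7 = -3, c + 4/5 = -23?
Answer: 61544/65 ≈ 946.83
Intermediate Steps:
c = -119/5 (c = -⅘ - 23 = -119/5 ≈ -23.800)
H = 4 (H = 7 - 3 = 4)
m = 7/13 (m = -6/13 + 4/4 = -6*1/13 + 4*(¼) = -6/13 + 1 = 7/13 ≈ 0.53846)
f(p) = -357/5 + 6*p² (f(p) = 3*((p² + p*p) - 119/5) = 3*((p² + p²) - 119/5) = 3*(2*p² - 119/5) = 3*(-119/5 + 2*p²) = -357/5 + 6*p²)
1201 + f(√(m - 31)) = 1201 + (-357/5 + 6*(√(7/13 - 31))²) = 1201 + (-357/5 + 6*(√(-396/13))²) = 1201 + (-357/5 + 6*(6*I*√143/13)²) = 1201 + (-357/5 + 6*(-396/13)) = 1201 + (-357/5 - 2376/13) = 1201 - 16521/65 = 61544/65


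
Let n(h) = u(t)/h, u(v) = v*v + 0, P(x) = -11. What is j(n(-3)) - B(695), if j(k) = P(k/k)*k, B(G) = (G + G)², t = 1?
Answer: -5796289/3 ≈ -1.9321e+6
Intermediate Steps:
B(G) = 4*G² (B(G) = (2*G)² = 4*G²)
u(v) = v² (u(v) = v² + 0 = v²)
n(h) = 1/h (n(h) = 1²/h = 1/h)
j(k) = -11*k
j(n(-3)) - B(695) = -11/(-3) - 4*695² = -11*(-⅓) - 4*483025 = 11/3 - 1*1932100 = 11/3 - 1932100 = -5796289/3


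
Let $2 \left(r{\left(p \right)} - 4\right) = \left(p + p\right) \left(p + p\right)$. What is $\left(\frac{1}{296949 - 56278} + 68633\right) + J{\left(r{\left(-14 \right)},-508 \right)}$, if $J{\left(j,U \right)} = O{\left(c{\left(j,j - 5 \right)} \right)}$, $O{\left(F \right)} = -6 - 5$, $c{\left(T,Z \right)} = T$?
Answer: $\frac{16515325363}{240671} \approx 68622.0$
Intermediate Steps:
$r{\left(p \right)} = 4 + 2 p^{2}$ ($r{\left(p \right)} = 4 + \frac{\left(p + p\right) \left(p + p\right)}{2} = 4 + \frac{2 p 2 p}{2} = 4 + \frac{4 p^{2}}{2} = 4 + 2 p^{2}$)
$O{\left(F \right)} = -11$
$J{\left(j,U \right)} = -11$
$\left(\frac{1}{296949 - 56278} + 68633\right) + J{\left(r{\left(-14 \right)},-508 \right)} = \left(\frac{1}{296949 - 56278} + 68633\right) - 11 = \left(\frac{1}{240671} + 68633\right) - 11 = \frac{16517972744}{240671} - 11 = \frac{16515325363}{240671}$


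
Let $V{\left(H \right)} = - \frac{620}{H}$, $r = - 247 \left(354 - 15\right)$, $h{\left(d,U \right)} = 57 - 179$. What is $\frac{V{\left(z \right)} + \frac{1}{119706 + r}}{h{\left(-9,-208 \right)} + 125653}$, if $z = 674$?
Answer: $- \frac{11151293}{1521799885431} \approx -7.3277 \cdot 10^{-6}$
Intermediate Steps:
$h{\left(d,U \right)} = -122$
$r = -83733$ ($r = \left(-247\right) 339 = -83733$)
$\frac{V{\left(z \right)} + \frac{1}{119706 + r}}{h{\left(-9,-208 \right)} + 125653} = \frac{- \frac{620}{674} + \frac{1}{119706 - 83733}}{-122 + 125653} = \frac{\left(-620\right) \frac{1}{674} + \frac{1}{35973}}{125531} = \left(- \frac{310}{337} + \frac{1}{35973}\right) \frac{1}{125531} = \left(- \frac{11151293}{12122901}\right) \frac{1}{125531} = - \frac{11151293}{1521799885431}$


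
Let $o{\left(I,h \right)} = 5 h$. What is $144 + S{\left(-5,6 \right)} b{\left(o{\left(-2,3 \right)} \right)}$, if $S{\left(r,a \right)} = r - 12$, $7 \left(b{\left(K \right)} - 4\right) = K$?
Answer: $\frac{277}{7} \approx 39.571$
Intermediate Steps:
$b{\left(K \right)} = 4 + \frac{K}{7}$
$S{\left(r,a \right)} = -12 + r$
$144 + S{\left(-5,6 \right)} b{\left(o{\left(-2,3 \right)} \right)} = 144 + \left(-12 - 5\right) \left(4 + \frac{5 \cdot 3}{7}\right) = 144 - 17 \left(4 + \frac{1}{7} \cdot 15\right) = 144 - 17 \left(4 + \frac{15}{7}\right) = 144 - \frac{731}{7} = \frac{277}{7}$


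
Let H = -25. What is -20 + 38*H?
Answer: -970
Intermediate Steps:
-20 + 38*H = -20 + 38*(-25) = -20 - 950 = -970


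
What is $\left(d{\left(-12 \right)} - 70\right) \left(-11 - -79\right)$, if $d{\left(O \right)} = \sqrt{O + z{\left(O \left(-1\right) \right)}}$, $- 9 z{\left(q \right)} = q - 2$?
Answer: $-4760 + \frac{68 i \sqrt{118}}{3} \approx -4760.0 + 246.22 i$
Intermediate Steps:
$z{\left(q \right)} = \frac{2}{9} - \frac{q}{9}$ ($z{\left(q \right)} = - \frac{q - 2}{9} = - \frac{-2 + q}{9} = \frac{2}{9} - \frac{q}{9}$)
$d{\left(O \right)} = \sqrt{\frac{2}{9} + \frac{10 O}{9}}$ ($d{\left(O \right)} = \sqrt{O - \left(- \frac{2}{9} + \frac{O \left(-1\right)}{9}\right)} = \sqrt{O - \left(- \frac{2}{9} + \frac{\left(-1\right) O}{9}\right)} = \sqrt{O + \left(\frac{2}{9} + \frac{O}{9}\right)} = \sqrt{\frac{2}{9} + \frac{10 O}{9}}$)
$\left(d{\left(-12 \right)} - 70\right) \left(-11 - -79\right) = \left(\frac{\sqrt{2 + 10 \left(-12\right)}}{3} - 70\right) \left(-11 - -79\right) = \left(\frac{\sqrt{2 - 120}}{3} - 70\right) \left(-11 + 79\right) = \left(\frac{\sqrt{-118}}{3} - 70\right) 68 = \left(\frac{i \sqrt{118}}{3} - 70\right) 68 = \left(-70 + \frac{i \sqrt{118}}{3}\right) 68 = -4760 + \frac{68 i \sqrt{118}}{3}$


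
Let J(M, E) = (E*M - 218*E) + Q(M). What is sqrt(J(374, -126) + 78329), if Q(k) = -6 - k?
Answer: 3*sqrt(6477) ≈ 241.44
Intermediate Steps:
J(M, E) = -6 - M - 218*E + E*M (J(M, E) = (E*M - 218*E) + (-6 - M) = (-218*E + E*M) + (-6 - M) = -6 - M - 218*E + E*M)
sqrt(J(374, -126) + 78329) = sqrt((-6 - 1*374 - 218*(-126) - 126*374) + 78329) = sqrt((-6 - 374 + 27468 - 47124) + 78329) = sqrt(-20036 + 78329) = sqrt(58293) = 3*sqrt(6477)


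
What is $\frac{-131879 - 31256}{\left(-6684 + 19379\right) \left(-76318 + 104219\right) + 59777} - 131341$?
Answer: $- \frac{6647036166941}{50608996} \approx -1.3134 \cdot 10^{5}$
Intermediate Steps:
$\frac{-131879 - 31256}{\left(-6684 + 19379\right) \left(-76318 + 104219\right) + 59777} - 131341 = - \frac{163135}{12695 \cdot 27901 + 59777} - 131341 = - \frac{163135}{354203195 + 59777} - 131341 = - \frac{163135}{354262972} - 131341 = \left(-163135\right) \frac{1}{354262972} - 131341 = - \frac{23305}{50608996} - 131341 = - \frac{6647036166941}{50608996}$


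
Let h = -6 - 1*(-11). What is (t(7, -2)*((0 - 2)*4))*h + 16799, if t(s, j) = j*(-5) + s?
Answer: 16119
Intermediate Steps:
t(s, j) = s - 5*j (t(s, j) = -5*j + s = s - 5*j)
h = 5 (h = -6 + 11 = 5)
(t(7, -2)*((0 - 2)*4))*h + 16799 = ((7 - 5*(-2))*((0 - 2)*4))*5 + 16799 = ((7 + 10)*(-2*4))*5 + 16799 = (17*(-8))*5 + 16799 = -136*5 + 16799 = -680 + 16799 = 16119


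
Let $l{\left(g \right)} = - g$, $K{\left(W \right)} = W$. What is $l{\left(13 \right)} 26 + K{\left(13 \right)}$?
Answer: $-325$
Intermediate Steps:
$l{\left(13 \right)} 26 + K{\left(13 \right)} = \left(-1\right) 13 \cdot 26 + 13 = \left(-13\right) 26 + 13 = -338 + 13 = -325$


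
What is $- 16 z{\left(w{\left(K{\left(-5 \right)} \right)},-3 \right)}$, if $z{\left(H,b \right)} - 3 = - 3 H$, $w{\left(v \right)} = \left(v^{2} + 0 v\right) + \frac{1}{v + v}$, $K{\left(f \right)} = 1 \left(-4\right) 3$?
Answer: $6862$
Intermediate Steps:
$K{\left(f \right)} = -12$ ($K{\left(f \right)} = \left(-4\right) 3 = -12$)
$w{\left(v \right)} = v^{2} + \frac{1}{2 v}$ ($w{\left(v \right)} = \left(v^{2} + 0\right) + \frac{1}{2 v} = v^{2} + \frac{1}{2 v}$)
$z{\left(H,b \right)} = 3 - 3 H$
$- 16 z{\left(w{\left(K{\left(-5 \right)} \right)},-3 \right)} = - 16 \left(3 - 3 \frac{\frac{1}{2} + \left(-12\right)^{3}}{-12}\right) = - 16 \left(3 - 3 \left(- \frac{\frac{1}{2} - 1728}{12}\right)\right) = - 16 \left(3 - 3 \left(\left(- \frac{1}{12}\right) \left(- \frac{3455}{2}\right)\right)\right) = - 16 \left(3 - \frac{3455}{8}\right) = \left(-16\right) \left(- \frac{3431}{8}\right) = 6862$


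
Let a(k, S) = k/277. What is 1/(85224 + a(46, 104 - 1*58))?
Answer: 277/23607094 ≈ 1.1734e-5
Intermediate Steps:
a(k, S) = k/277 (a(k, S) = k*(1/277) = k/277)
1/(85224 + a(46, 104 - 1*58)) = 1/(85224 + (1/277)*46) = 1/(85224 + 46/277) = 1/(23607094/277) = 277/23607094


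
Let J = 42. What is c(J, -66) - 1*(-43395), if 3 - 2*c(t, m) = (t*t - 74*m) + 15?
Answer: 40065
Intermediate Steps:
c(t, m) = -6 + 37*m - t**2/2 (c(t, m) = 3/2 - ((t*t - 74*m) + 15)/2 = 3/2 - ((t**2 - 74*m) + 15)/2 = 3/2 - (15 + t**2 - 74*m)/2 = 3/2 + (-15/2 + 37*m - t**2/2) = -6 + 37*m - t**2/2)
c(J, -66) - 1*(-43395) = (-6 + 37*(-66) - 1/2*42**2) - 1*(-43395) = (-6 - 2442 - 1/2*1764) + 43395 = (-6 - 2442 - 882) + 43395 = -3330 + 43395 = 40065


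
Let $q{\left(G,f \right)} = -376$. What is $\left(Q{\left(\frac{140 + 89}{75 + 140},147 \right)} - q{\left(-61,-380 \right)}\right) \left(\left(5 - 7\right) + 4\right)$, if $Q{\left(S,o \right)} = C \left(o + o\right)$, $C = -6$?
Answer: $-2776$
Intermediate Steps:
$Q{\left(S,o \right)} = - 12 o$ ($Q{\left(S,o \right)} = - 6 \left(o + o\right) = - 6 \cdot 2 o = - 12 o$)
$\left(Q{\left(\frac{140 + 89}{75 + 140},147 \right)} - q{\left(-61,-380 \right)}\right) \left(\left(5 - 7\right) + 4\right) = \left(\left(-12\right) 147 - -376\right) \left(\left(5 - 7\right) + 4\right) = \left(-1764 + 376\right) \left(-2 + 4\right) = \left(-1388\right) 2 = -2776$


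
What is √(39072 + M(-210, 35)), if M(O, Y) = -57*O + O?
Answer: 12*√353 ≈ 225.46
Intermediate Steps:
M(O, Y) = -56*O
√(39072 + M(-210, 35)) = √(39072 - 56*(-210)) = √(39072 + 11760) = √50832 = 12*√353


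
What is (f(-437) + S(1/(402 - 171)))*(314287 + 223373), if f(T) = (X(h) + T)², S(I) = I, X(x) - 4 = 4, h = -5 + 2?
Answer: 7619264451840/77 ≈ 9.8951e+10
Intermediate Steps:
h = -3
X(x) = 8 (X(x) = 4 + 4 = 8)
f(T) = (8 + T)²
(f(-437) + S(1/(402 - 171)))*(314287 + 223373) = ((8 - 437)² + 1/(402 - 171))*(314287 + 223373) = ((-429)² + 1/231)*537660 = (184041 + 1/231)*537660 = (42513472/231)*537660 = 7619264451840/77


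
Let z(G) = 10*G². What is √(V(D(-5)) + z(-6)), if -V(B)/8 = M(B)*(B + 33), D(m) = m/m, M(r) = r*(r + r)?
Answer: 2*I*√46 ≈ 13.565*I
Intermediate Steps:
M(r) = 2*r² (M(r) = r*(2*r) = 2*r²)
D(m) = 1
V(B) = -16*B²*(33 + B) (V(B) = -8*2*B²*(B + 33) = -8*2*B²*(33 + B) = -16*B²*(33 + B))
√(V(D(-5)) + z(-6)) = √(16*1²*(-33 - 1*1) + 10*(-6)²) = √(16*1*(-33 - 1) + 10*36) = √(16*1*(-34) + 360) = √(-544 + 360) = √(-184) = 2*I*√46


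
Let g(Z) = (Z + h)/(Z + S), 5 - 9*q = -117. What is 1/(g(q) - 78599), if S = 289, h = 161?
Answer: -2723/214023506 ≈ -1.2723e-5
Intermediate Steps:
q = 122/9 (q = 5/9 - ⅑*(-117) = 5/9 + 13 = 122/9 ≈ 13.556)
g(Z) = (161 + Z)/(289 + Z) (g(Z) = (Z + 161)/(Z + 289) = (161 + Z)/(289 + Z))
1/(g(q) - 78599) = 1/((161 + 122/9)/(289 + 122/9) - 78599) = 1/((1571/9)/(2723/9) - 78599) = 1/((9/2723)*(1571/9) - 78599) = 1/(1571/2723 - 78599) = 1/(-214023506/2723) = -2723/214023506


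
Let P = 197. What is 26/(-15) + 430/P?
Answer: 1328/2955 ≈ 0.44941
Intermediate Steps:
26/(-15) + 430/P = 26/(-15) + 430/197 = 26*(-1/15) + 430*(1/197) = -26/15 + 430/197 = 1328/2955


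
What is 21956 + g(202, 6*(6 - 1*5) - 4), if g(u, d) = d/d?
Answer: 21957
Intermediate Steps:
g(u, d) = 1
21956 + g(202, 6*(6 - 1*5) - 4) = 21956 + 1 = 21957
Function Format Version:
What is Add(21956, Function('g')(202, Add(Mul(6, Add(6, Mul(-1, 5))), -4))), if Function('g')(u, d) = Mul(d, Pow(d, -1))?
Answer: 21957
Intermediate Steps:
Function('g')(u, d) = 1
Add(21956, Function('g')(202, Add(Mul(6, Add(6, Mul(-1, 5))), -4))) = Add(21956, 1) = 21957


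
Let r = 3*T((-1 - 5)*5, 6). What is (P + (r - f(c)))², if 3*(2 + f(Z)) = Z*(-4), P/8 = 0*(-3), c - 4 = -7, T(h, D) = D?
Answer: 256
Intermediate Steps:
c = -3 (c = 4 - 7 = -3)
r = 18 (r = 3*6 = 18)
P = 0 (P = 8*(0*(-3)) = 8*0 = 0)
f(Z) = -2 - 4*Z/3 (f(Z) = -2 + (Z*(-4))/3 = -2 + (-4*Z)/3 = -2 - 4*Z/3)
(P + (r - f(c)))² = (0 + (18 - (-2 - 4/3*(-3))))² = (0 + (18 - (-2 + 4)))² = (0 + (18 - 1*2))² = (0 + (18 - 2))² = (0 + 16)² = 16² = 256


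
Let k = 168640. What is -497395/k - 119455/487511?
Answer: -1694389839/530411968 ≈ -3.1945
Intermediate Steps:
-497395/k - 119455/487511 = -497395/168640 - 119455/487511 = -497395*1/168640 - 119455*1/487511 = -3209/1088 - 119455/487511 = -1694389839/530411968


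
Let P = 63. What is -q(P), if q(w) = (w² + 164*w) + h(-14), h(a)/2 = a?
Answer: -14273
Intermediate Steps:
h(a) = 2*a
q(w) = -28 + w² + 164*w (q(w) = (w² + 164*w) + 2*(-14) = (w² + 164*w) - 28 = -28 + w² + 164*w)
-q(P) = -(-28 + 63² + 164*63) = -(-28 + 3969 + 10332) = -1*14273 = -14273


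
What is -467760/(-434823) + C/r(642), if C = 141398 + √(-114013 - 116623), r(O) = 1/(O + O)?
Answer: 26314768049032/144941 + 2568*I*√57659 ≈ 1.8155e+8 + 6.1664e+5*I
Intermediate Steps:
r(O) = 1/(2*O)
C = 141398 + 2*I*√57659 (C = 141398 + √(-230636) = 141398 + 2*I*√57659 ≈ 1.414e+5 + 480.25*I)
-467760/(-434823) + C/r(642) = -467760/(-434823) + (141398 + 2*I*√57659)/(((½)/642)) = -467760*(-1/434823) + (141398 + 2*I*√57659)/(((½)*(1/642))) = 155920/144941 + (141398 + 2*I*√57659)/(1/1284) = 155920/144941 + (141398 + 2*I*√57659)*1284 = 155920/144941 + (181555032 + 2568*I*√57659) = 26314768049032/144941 + 2568*I*√57659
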